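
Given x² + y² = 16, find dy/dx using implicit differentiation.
Apply d/dx to both sides, remembering that y depends on x. Each occurrence of y therefore brings in a y' = dy/dx via the chain rule.

With F(x, y) equal to the left-hand side minus the right, differentiate F term by term:
  d/dx[x^2] = 2x
  d/dx[y^2] = 2y·y'
  d/dx[-16] = 0
Adding these up, d/dx[F] = 0 becomes
  (2x) + (2y)·y' = 0,
so isolating y',
  dy/dx = -(2x)/(2y) = -x/y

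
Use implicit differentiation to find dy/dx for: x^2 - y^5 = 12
Apply d/dx to both sides, remembering that y depends on x. Each occurrence of y therefore brings in a y' = dy/dx via the chain rule.

With F(x, y) equal to the left-hand side minus the right, differentiate F term by term:
  d/dx[x^2] = 2x
  d/dx[-y^5] = -5y^4·y'
  d/dx[-12] = 0
Adding these up, d/dx[F] = 0 becomes
  (2x) + (-5y^4)·y' = 0,
so isolating y',
  dy/dx = -(2x)/(-5y^4) = 2x/(5y^4)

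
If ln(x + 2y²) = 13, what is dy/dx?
Apply d/dx to both sides, remembering that y depends on x. Each occurrence of y therefore brings in a y' = dy/dx via the chain rule.

With F(x, y) equal to the left-hand side minus the right, differentiate F term by term:
  d/dx[ln(x + 2y^2)] = (4y·y' + 1)/(x + 2y^2)
  d/dx[-13] = 0
Adding these up, d/dx[F] = 0 becomes
  (1/(x + 2y^2)) + (4y/(x + 2y^2))·y' = 0,
so isolating y',
  dy/dx = -(1/(x + 2y^2))/(4y/(x + 2y^2)) = -1/(4y)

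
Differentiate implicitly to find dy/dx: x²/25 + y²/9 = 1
Differentiate both sides with respect to x, treating y as y(x). By the chain rule, any term containing y contributes a factor of y' = dy/dx when we differentiate it.

Move every term to one side and write the relation as F(x, y) = 0. Term by term,
  d/dx[x^2/25] = 2x/25
  d/dx[y^2/9] = 2y·y'/9
  d/dx[-1] = 0

The pieces without y' make up ∂F/∂x and the coefficient of y' is ∂F/∂y:
  ∂F/∂x = 2x/25,
  ∂F/∂y = 2y/9.

Since d/dx[F] = ∂F/∂x + (∂F/∂y)·y' = 0, solve for y':
  (∂F/∂y)·y' = -∂F/∂x
  dy/dx = -(∂F/∂x)/(∂F/∂y) = -(2x/25)/(2y/9) = -9x/(25y)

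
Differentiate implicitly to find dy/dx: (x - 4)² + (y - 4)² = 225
Differentiate both sides with respect to x, treating y as y(x). By the chain rule, any term containing y contributes a factor of y' = dy/dx when we differentiate it.

Move every term to one side and write the relation as F(x, y) = 0. Term by term,
  d/dx[(x - 4)^2] = 2x - 8
  d/dx[(y - 4)^2] = 2·y'(y - 4)
  d/dx[-225] = 0

The pieces without y' make up ∂F/∂x and the coefficient of y' is ∂F/∂y:
  ∂F/∂x = 2x - 8,
  ∂F/∂y = 2y - 8.

Since d/dx[F] = ∂F/∂x + (∂F/∂y)·y' = 0, solve for y':
  (∂F/∂y)·y' = -∂F/∂x
  dy/dx = -(∂F/∂x)/(∂F/∂y) = -(2x - 8)/(2y - 8) = (4 - x)/(y - 4)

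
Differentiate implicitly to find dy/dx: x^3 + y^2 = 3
Differentiate both sides with respect to x, treating y as y(x). By the chain rule, any term containing y contributes a factor of y' = dy/dx when we differentiate it.

Move every term to one side and write the relation as F(x, y) = 0. Term by term,
  d/dx[x^3] = 3x^2
  d/dx[y^2] = 2y·y'
  d/dx[-3] = 0

The pieces without y' make up ∂F/∂x and the coefficient of y' is ∂F/∂y:
  ∂F/∂x = 3x^2,
  ∂F/∂y = 2y.

Since d/dx[F] = ∂F/∂x + (∂F/∂y)·y' = 0, solve for y':
  (∂F/∂y)·y' = -∂F/∂x
  dy/dx = -(∂F/∂x)/(∂F/∂y) = -(3x^2)/(2y) = -3x^2/(2y)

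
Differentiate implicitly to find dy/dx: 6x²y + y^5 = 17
Take d/dx of both sides. Since y is implicitly a function of x, the chain rule attaches a y' = dy/dx factor whenever we differentiate through y.

Set F(x, y) = (left side) − (right side), so the curve is F = 0. Differentiating each term of F:
  d/dx[6x^2y] = 6x^2·y' + 12xy
  d/dx[y^5] = 5y^4·y'
  d/dx[-17] = 0

Collecting, the y'-free part is the partial derivative in x and the y' coefficient is the partial derivative in y:
  ∂F/∂x = 12xy
  ∂F/∂y = 6x^2 + 5y^4

so d/dx[F(x, y(x))] = ∂F/∂x + (∂F/∂y)·y' = 0. Rearranging,
  dy/dx = -(∂F/∂x)/(∂F/∂y) = -(12xy)/(6x^2 + 5y^4) = -12xy/(6x^2 + 5y^4)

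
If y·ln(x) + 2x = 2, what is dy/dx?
Differentiate the relation implicitly: treat y = y(x) and apply the chain rule, so every y-derivative picks up a y' = dy/dx factor.

With everything moved to the left-hand side, differentiate term by term:
  d/dx[2x] = 2
  d/dx[y·ln(x)] = y'·ln(x) + y/x
  d/dx[-2] = 0

Separating the contributions that come from x directly and those that come through y:
  without y':      2 + y/x
  multiplying y':  ln(x)

so (2 + y/x) + (ln(x))·y' = 0, and therefore
  dy/dx = -(2 + y/x)/(ln(x))
        = -((2x + y)/x)/(ln(x)) = (-2x - y)/(x·ln(x))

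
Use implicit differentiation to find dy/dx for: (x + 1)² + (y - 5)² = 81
Apply d/dx to both sides, remembering that y depends on x. Each occurrence of y therefore brings in a y' = dy/dx via the chain rule.

With F(x, y) equal to the left-hand side minus the right, differentiate F term by term:
  d/dx[(x + 1)^2] = 2x + 2
  d/dx[(y - 5)^2] = 2·y'(y - 5)
  d/dx[-81] = 0
Adding these up, d/dx[F] = 0 becomes
  (2x + 2) + (2y - 10)·y' = 0,
so isolating y',
  dy/dx = -(2x + 2)/(2y - 10) = (-x - 1)/(y - 5)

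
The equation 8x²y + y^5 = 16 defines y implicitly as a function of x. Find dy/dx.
Apply d/dx to both sides, remembering that y depends on x. Each occurrence of y therefore brings in a y' = dy/dx via the chain rule.

With F(x, y) equal to the left-hand side minus the right, differentiate F term by term:
  d/dx[8x^2y] = 8x^2·y' + 16xy
  d/dx[y^5] = 5y^4·y'
  d/dx[-16] = 0
Adding these up, d/dx[F] = 0 becomes
  (16xy) + (8x^2 + 5y^4)·y' = 0,
so isolating y',
  dy/dx = -(16xy)/(8x^2 + 5y^4) = -16xy/(8x^2 + 5y^4)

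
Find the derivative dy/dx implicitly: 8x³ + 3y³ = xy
Differentiate both sides with respect to x, treating y as y(x). By the chain rule, any term containing y contributes a factor of y' = dy/dx when we differentiate it.

Move every term to one side and write the relation as F(x, y) = 0. Term by term,
  d/dx[8x^3] = 24x^2
  d/dx[-xy] = -x·y' - y
  d/dx[3y^3] = 9y^2·y'

The pieces without y' make up ∂F/∂x and the coefficient of y' is ∂F/∂y:
  ∂F/∂x = 24x^2 - y,
  ∂F/∂y = -x + 9y^2.

Since d/dx[F] = ∂F/∂x + (∂F/∂y)·y' = 0, solve for y':
  (∂F/∂y)·y' = -∂F/∂x
  dy/dx = -(∂F/∂x)/(∂F/∂y) = -(24x^2 - y)/(-x + 9y^2) = (24x^2 - y)/(x - 9y^2)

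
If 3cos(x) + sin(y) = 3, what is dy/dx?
Apply d/dx to both sides, remembering that y depends on x. Each occurrence of y therefore brings in a y' = dy/dx via the chain rule.

With F(x, y) equal to the left-hand side minus the right, differentiate F term by term:
  d/dx[sin(y)] = y'·cos(y)
  d/dx[3cos(x)] = -3sin(x)
  d/dx[-3] = 0
Adding these up, d/dx[F] = 0 becomes
  (-3sin(x)) + (cos(y))·y' = 0,
so isolating y',
  dy/dx = -(-3sin(x))/(cos(y)) = 3sin(x)/cos(y)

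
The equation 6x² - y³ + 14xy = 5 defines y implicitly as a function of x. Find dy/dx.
Differentiate the relation implicitly: treat y = y(x) and apply the chain rule, so every y-derivative picks up a y' = dy/dx factor.

With everything moved to the left-hand side, differentiate term by term:
  d/dx[6x^2] = 12x
  d/dx[14xy] = 14x·y' + 14y
  d/dx[-y^3] = -3y^2·y'
  d/dx[-5] = 0

Separating the contributions that come from x directly and those that come through y:
  without y':      12x + 14y
  multiplying y':  14x - 3y^2

so (12x + 14y) + (14x - 3y^2)·y' = 0, and therefore
  dy/dx = -(12x + 14y)/(14x - 3y^2) = 2(-6x - 7y)/(14x - 3y^2)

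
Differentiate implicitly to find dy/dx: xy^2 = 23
Differentiate the relation implicitly: treat y = y(x) and apply the chain rule, so every y-derivative picks up a y' = dy/dx factor.

With everything moved to the left-hand side, differentiate term by term:
  d/dx[xy^2] = 2xy·y' + y^2
  d/dx[-23] = 0

Separating the contributions that come from x directly and those that come through y:
  without y':      y^2
  multiplying y':  2xy

so (y^2) + (2xy)·y' = 0, and therefore
  dy/dx = -(y^2)/(2xy) = -y/(2x)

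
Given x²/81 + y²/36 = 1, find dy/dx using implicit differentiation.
Apply d/dx to both sides, remembering that y depends on x. Each occurrence of y therefore brings in a y' = dy/dx via the chain rule.

With F(x, y) equal to the left-hand side minus the right, differentiate F term by term:
  d/dx[x^2/81] = 2x/81
  d/dx[y^2/36] = y·y'/18
  d/dx[-1] = 0
Adding these up, d/dx[F] = 0 becomes
  (2x/81) + (y/18)·y' = 0,
so isolating y',
  dy/dx = -(2x/81)/(y/18) = -4x/(9y)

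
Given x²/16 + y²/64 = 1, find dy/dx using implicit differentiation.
Differentiate both sides with respect to x, treating y as y(x). By the chain rule, any term containing y contributes a factor of y' = dy/dx when we differentiate it.

Move every term to one side and write the relation as F(x, y) = 0. Term by term,
  d/dx[x^2/16] = x/8
  d/dx[y^2/64] = y·y'/32
  d/dx[-1] = 0

The pieces without y' make up ∂F/∂x and the coefficient of y' is ∂F/∂y:
  ∂F/∂x = x/8,
  ∂F/∂y = y/32.

Since d/dx[F] = ∂F/∂x + (∂F/∂y)·y' = 0, solve for y':
  (∂F/∂y)·y' = -∂F/∂x
  dy/dx = -(∂F/∂x)/(∂F/∂y) = -(x/8)/(y/32) = -4x/y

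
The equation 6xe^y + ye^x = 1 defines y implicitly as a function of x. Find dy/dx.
Differentiate both sides with respect to x, treating y as y(x). By the chain rule, any term containing y contributes a factor of y' = dy/dx when we differentiate it.

Move every term to one side and write the relation as F(x, y) = 0. Term by term,
  d/dx[6x·e^(y)] = 6x·y'·e^(y) + 6e^(y)
  d/dx[y·e^(x)] = y·e^(x) + y'·e^(x)
  d/dx[-1] = 0

The pieces without y' make up ∂F/∂x and the coefficient of y' is ∂F/∂y:
  ∂F/∂x = y·e^(x) + 6e^(y),
  ∂F/∂y = 6x·e^(y) + e^(x).

Since d/dx[F] = ∂F/∂x + (∂F/∂y)·y' = 0, solve for y':
  (∂F/∂y)·y' = -∂F/∂x
  dy/dx = -(∂F/∂x)/(∂F/∂y) = -(y·e^(x) + 6e^(y))/(6x·e^(y) + e^(x)) = (-y·e^(x) - 6e^(y))/(6x·e^(y) + e^(x))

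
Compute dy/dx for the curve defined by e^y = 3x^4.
Differentiate the relation implicitly: treat y = y(x) and apply the chain rule, so every y-derivative picks up a y' = dy/dx factor.

With everything moved to the left-hand side, differentiate term by term:
  d/dx[-3x^4] = -12x^3
  d/dx[e^(y)] = y'·e^(y)

Separating the contributions that come from x directly and those that come through y:
  without y':      -12x^3
  multiplying y':  e^(y)

so (-12x^3) + (e^(y))·y' = 0, and therefore
  dy/dx = -(-12x^3)/(e^(y)) = 12x^3e^(-y)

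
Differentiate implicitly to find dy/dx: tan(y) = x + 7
Differentiate both sides with respect to x, treating y as y(x). By the chain rule, any term containing y contributes a factor of y' = dy/dx when we differentiate it.

Move every term to one side and write the relation as F(x, y) = 0. Term by term,
  d/dx[-x] = -1
  d/dx[tan(y)] = y'(tan(y)^2 + 1)
  d/dx[-7] = 0

The pieces without y' make up ∂F/∂x and the coefficient of y' is ∂F/∂y:
  ∂F/∂x = -1,
  ∂F/∂y = tan(y)^2 + 1.

Since d/dx[F] = ∂F/∂x + (∂F/∂y)·y' = 0, solve for y':
  (∂F/∂y)·y' = -∂F/∂x
  dy/dx = -(∂F/∂x)/(∂F/∂y) = -(-1)/(tan(y)^2 + 1) = cos(y)^2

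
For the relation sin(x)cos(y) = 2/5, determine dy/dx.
Take d/dx of both sides. Since y is implicitly a function of x, the chain rule attaches a y' = dy/dx factor whenever we differentiate through y.

Set F(x, y) = (left side) − (right side), so the curve is F = 0. Differentiating each term of F:
  d/dx[sin(x)·cos(y)] = -y'·sin(x)·sin(y) + cos(x)·cos(y)
  d/dx[-2/5] = 0

Collecting, the y'-free part is the partial derivative in x and the y' coefficient is the partial derivative in y:
  ∂F/∂x = cos(x)·cos(y)
  ∂F/∂y = -sin(x)·sin(y)

so d/dx[F(x, y(x))] = ∂F/∂x + (∂F/∂y)·y' = 0. Rearranging,
  dy/dx = -(∂F/∂x)/(∂F/∂y) = -(cos(x)·cos(y))/(-sin(x)·sin(y)) = 1/(tan(x)·tan(y))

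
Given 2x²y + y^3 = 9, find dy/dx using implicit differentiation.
Take d/dx of both sides. Since y is implicitly a function of x, the chain rule attaches a y' = dy/dx factor whenever we differentiate through y.

Set F(x, y) = (left side) − (right side), so the curve is F = 0. Differentiating each term of F:
  d/dx[2x^2y] = 2x^2·y' + 4xy
  d/dx[y^3] = 3y^2·y'
  d/dx[-9] = 0

Collecting, the y'-free part is the partial derivative in x and the y' coefficient is the partial derivative in y:
  ∂F/∂x = 4xy
  ∂F/∂y = 2x^2 + 3y^2

so d/dx[F(x, y(x))] = ∂F/∂x + (∂F/∂y)·y' = 0. Rearranging,
  dy/dx = -(∂F/∂x)/(∂F/∂y) = -(4xy)/(2x^2 + 3y^2) = -4xy/(2x^2 + 3y^2)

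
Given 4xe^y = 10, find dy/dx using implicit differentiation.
Apply d/dx to both sides, remembering that y depends on x. Each occurrence of y therefore brings in a y' = dy/dx via the chain rule.

With F(x, y) equal to the left-hand side minus the right, differentiate F term by term:
  d/dx[4x·e^(y)] = 4x·y'·e^(y) + 4e^(y)
  d/dx[-10] = 0
Adding these up, d/dx[F] = 0 becomes
  (4e^(y)) + (4x·e^(y))·y' = 0,
so isolating y',
  dy/dx = -(4e^(y))/(4x·e^(y)) = -1/x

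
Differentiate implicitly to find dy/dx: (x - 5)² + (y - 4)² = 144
Differentiate both sides with respect to x, treating y as y(x). By the chain rule, any term containing y contributes a factor of y' = dy/dx when we differentiate it.

Move every term to one side and write the relation as F(x, y) = 0. Term by term,
  d/dx[(x - 5)^2] = 2x - 10
  d/dx[(y - 4)^2] = 2·y'(y - 4)
  d/dx[-144] = 0

The pieces without y' make up ∂F/∂x and the coefficient of y' is ∂F/∂y:
  ∂F/∂x = 2x - 10,
  ∂F/∂y = 2y - 8.

Since d/dx[F] = ∂F/∂x + (∂F/∂y)·y' = 0, solve for y':
  (∂F/∂y)·y' = -∂F/∂x
  dy/dx = -(∂F/∂x)/(∂F/∂y) = -(2x - 10)/(2y - 8) = (5 - x)/(y - 4)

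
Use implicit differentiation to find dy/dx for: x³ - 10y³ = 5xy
Take d/dx of both sides. Since y is implicitly a function of x, the chain rule attaches a y' = dy/dx factor whenever we differentiate through y.

Set F(x, y) = (left side) − (right side), so the curve is F = 0. Differentiating each term of F:
  d/dx[x^3] = 3x^2
  d/dx[-5xy] = -5x·y' - 5y
  d/dx[-10y^3] = -30y^2·y'

Collecting, the y'-free part is the partial derivative in x and the y' coefficient is the partial derivative in y:
  ∂F/∂x = 3x^2 - 5y
  ∂F/∂y = -5x - 30y^2

so d/dx[F(x, y(x))] = ∂F/∂x + (∂F/∂y)·y' = 0. Rearranging,
  dy/dx = -(∂F/∂x)/(∂F/∂y) = -(3x^2 - 5y)/(-5x - 30y^2) = (3x^2/5 - y)/(x + 6y^2)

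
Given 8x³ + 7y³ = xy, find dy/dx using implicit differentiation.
Differentiate the relation implicitly: treat y = y(x) and apply the chain rule, so every y-derivative picks up a y' = dy/dx factor.

With everything moved to the left-hand side, differentiate term by term:
  d/dx[8x^3] = 24x^2
  d/dx[-xy] = -x·y' - y
  d/dx[7y^3] = 21y^2·y'

Separating the contributions that come from x directly and those that come through y:
  without y':      24x^2 - y
  multiplying y':  -x + 21y^2

so (24x^2 - y) + (-x + 21y^2)·y' = 0, and therefore
  dy/dx = -(24x^2 - y)/(-x + 21y^2) = (24x^2 - y)/(x - 21y^2)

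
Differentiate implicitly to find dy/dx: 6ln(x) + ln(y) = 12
Take d/dx of both sides. Since y is implicitly a function of x, the chain rule attaches a y' = dy/dx factor whenever we differentiate through y.

Set F(x, y) = (left side) − (right side), so the curve is F = 0. Differentiating each term of F:
  d/dx[6ln(x)] = 6/x
  d/dx[ln(y)] = y'/y
  d/dx[-12] = 0

Collecting, the y'-free part is the partial derivative in x and the y' coefficient is the partial derivative in y:
  ∂F/∂x = 6/x
  ∂F/∂y = 1/y

so d/dx[F(x, y(x))] = ∂F/∂x + (∂F/∂y)·y' = 0. Rearranging,
  dy/dx = -(∂F/∂x)/(∂F/∂y) = -(6/x)/(1/y) = -6y/x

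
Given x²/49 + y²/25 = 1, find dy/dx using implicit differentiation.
Apply d/dx to both sides, remembering that y depends on x. Each occurrence of y therefore brings in a y' = dy/dx via the chain rule.

With F(x, y) equal to the left-hand side minus the right, differentiate F term by term:
  d/dx[x^2/49] = 2x/49
  d/dx[y^2/25] = 2y·y'/25
  d/dx[-1] = 0
Adding these up, d/dx[F] = 0 becomes
  (2x/49) + (2y/25)·y' = 0,
so isolating y',
  dy/dx = -(2x/49)/(2y/25) = -25x/(49y)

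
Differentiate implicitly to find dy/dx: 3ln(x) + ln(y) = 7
Differentiate both sides with respect to x, treating y as y(x). By the chain rule, any term containing y contributes a factor of y' = dy/dx when we differentiate it.

Move every term to one side and write the relation as F(x, y) = 0. Term by term,
  d/dx[3ln(x)] = 3/x
  d/dx[ln(y)] = y'/y
  d/dx[-7] = 0

The pieces without y' make up ∂F/∂x and the coefficient of y' is ∂F/∂y:
  ∂F/∂x = 3/x,
  ∂F/∂y = 1/y.

Since d/dx[F] = ∂F/∂x + (∂F/∂y)·y' = 0, solve for y':
  (∂F/∂y)·y' = -∂F/∂x
  dy/dx = -(∂F/∂x)/(∂F/∂y) = -(3/x)/(1/y) = -3y/x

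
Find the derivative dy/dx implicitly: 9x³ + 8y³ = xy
Take d/dx of both sides. Since y is implicitly a function of x, the chain rule attaches a y' = dy/dx factor whenever we differentiate through y.

Set F(x, y) = (left side) − (right side), so the curve is F = 0. Differentiating each term of F:
  d/dx[9x^3] = 27x^2
  d/dx[-xy] = -x·y' - y
  d/dx[8y^3] = 24y^2·y'

Collecting, the y'-free part is the partial derivative in x and the y' coefficient is the partial derivative in y:
  ∂F/∂x = 27x^2 - y
  ∂F/∂y = -x + 24y^2

so d/dx[F(x, y(x))] = ∂F/∂x + (∂F/∂y)·y' = 0. Rearranging,
  dy/dx = -(∂F/∂x)/(∂F/∂y) = -(27x^2 - y)/(-x + 24y^2) = (27x^2 - y)/(x - 24y^2)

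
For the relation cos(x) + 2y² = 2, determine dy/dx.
Differentiate both sides with respect to x, treating y as y(x). By the chain rule, any term containing y contributes a factor of y' = dy/dx when we differentiate it.

Move every term to one side and write the relation as F(x, y) = 0. Term by term,
  d/dx[2y^2] = 4y·y'
  d/dx[cos(x)] = -sin(x)
  d/dx[-2] = 0

The pieces without y' make up ∂F/∂x and the coefficient of y' is ∂F/∂y:
  ∂F/∂x = -sin(x),
  ∂F/∂y = 4y.

Since d/dx[F] = ∂F/∂x + (∂F/∂y)·y' = 0, solve for y':
  (∂F/∂y)·y' = -∂F/∂x
  dy/dx = -(∂F/∂x)/(∂F/∂y) = -(-sin(x))/(4y) = sin(x)/(4y)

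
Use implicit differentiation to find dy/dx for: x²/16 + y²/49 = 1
Apply d/dx to both sides, remembering that y depends on x. Each occurrence of y therefore brings in a y' = dy/dx via the chain rule.

With F(x, y) equal to the left-hand side minus the right, differentiate F term by term:
  d/dx[x^2/16] = x/8
  d/dx[y^2/49] = 2y·y'/49
  d/dx[-1] = 0
Adding these up, d/dx[F] = 0 becomes
  (x/8) + (2y/49)·y' = 0,
so isolating y',
  dy/dx = -(x/8)/(2y/49) = -49x/(16y)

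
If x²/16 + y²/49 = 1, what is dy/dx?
Take d/dx of both sides. Since y is implicitly a function of x, the chain rule attaches a y' = dy/dx factor whenever we differentiate through y.

Set F(x, y) = (left side) − (right side), so the curve is F = 0. Differentiating each term of F:
  d/dx[x^2/16] = x/8
  d/dx[y^2/49] = 2y·y'/49
  d/dx[-1] = 0

Collecting, the y'-free part is the partial derivative in x and the y' coefficient is the partial derivative in y:
  ∂F/∂x = x/8
  ∂F/∂y = 2y/49

so d/dx[F(x, y(x))] = ∂F/∂x + (∂F/∂y)·y' = 0. Rearranging,
  dy/dx = -(∂F/∂x)/(∂F/∂y) = -(x/8)/(2y/49) = -49x/(16y)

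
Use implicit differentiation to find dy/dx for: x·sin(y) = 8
Apply d/dx to both sides, remembering that y depends on x. Each occurrence of y therefore brings in a y' = dy/dx via the chain rule.

With F(x, y) equal to the left-hand side minus the right, differentiate F term by term:
  d/dx[x·sin(y)] = x·y'·cos(y) + sin(y)
  d/dx[-8] = 0
Adding these up, d/dx[F] = 0 becomes
  (sin(y)) + (x·cos(y))·y' = 0,
so isolating y',
  dy/dx = -(sin(y))/(x·cos(y)) = -tan(y)/x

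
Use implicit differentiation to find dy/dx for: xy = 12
Take d/dx of both sides. Since y is implicitly a function of x, the chain rule attaches a y' = dy/dx factor whenever we differentiate through y.

Set F(x, y) = (left side) − (right side), so the curve is F = 0. Differentiating each term of F:
  d/dx[xy] = x·y' + y
  d/dx[-12] = 0

Collecting, the y'-free part is the partial derivative in x and the y' coefficient is the partial derivative in y:
  ∂F/∂x = y
  ∂F/∂y = x

so d/dx[F(x, y(x))] = ∂F/∂x + (∂F/∂y)·y' = 0. Rearranging,
  dy/dx = -(∂F/∂x)/(∂F/∂y) = -(y)/(x) = -y/x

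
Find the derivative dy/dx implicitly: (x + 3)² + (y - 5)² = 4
Apply d/dx to both sides, remembering that y depends on x. Each occurrence of y therefore brings in a y' = dy/dx via the chain rule.

With F(x, y) equal to the left-hand side minus the right, differentiate F term by term:
  d/dx[(x + 3)^2] = 2x + 6
  d/dx[(y - 5)^2] = 2·y'(y - 5)
  d/dx[-4] = 0
Adding these up, d/dx[F] = 0 becomes
  (2x + 6) + (2y - 10)·y' = 0,
so isolating y',
  dy/dx = -(2x + 6)/(2y - 10) = (-x - 3)/(y - 5)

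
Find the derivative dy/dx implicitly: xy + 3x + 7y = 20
Differentiate the relation implicitly: treat y = y(x) and apply the chain rule, so every y-derivative picks up a y' = dy/dx factor.

With everything moved to the left-hand side, differentiate term by term:
  d/dx[xy] = x·y' + y
  d/dx[3x] = 3
  d/dx[7y] = 7·y'
  d/dx[-20] = 0

Separating the contributions that come from x directly and those that come through y:
  without y':      y + 3
  multiplying y':  x + 7

so (y + 3) + (x + 7)·y' = 0, and therefore
  dy/dx = -(y + 3)/(x + 7) = (-y - 3)/(x + 7)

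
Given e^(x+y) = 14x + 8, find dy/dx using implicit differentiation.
Differentiate both sides with respect to x, treating y as y(x). By the chain rule, any term containing y contributes a factor of y' = dy/dx when we differentiate it.

Move every term to one side and write the relation as F(x, y) = 0. Term by term,
  d/dx[-14x] = -14
  d/dx[e^(x + y)] = (y' + 1)·e^(x + y)
  d/dx[-8] = 0

The pieces without y' make up ∂F/∂x and the coefficient of y' is ∂F/∂y:
  ∂F/∂x = e^(x + y) - 14,
  ∂F/∂y = e^(x + y).

Since d/dx[F] = ∂F/∂x + (∂F/∂y)·y' = 0, solve for y':
  (∂F/∂y)·y' = -∂F/∂x
  dy/dx = -(∂F/∂x)/(∂F/∂y) = -(e^(x + y) - 14)/(e^(x + y)) = 14e^(-x - y) - 1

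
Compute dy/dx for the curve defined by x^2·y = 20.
Take d/dx of both sides. Since y is implicitly a function of x, the chain rule attaches a y' = dy/dx factor whenever we differentiate through y.

Set F(x, y) = (left side) − (right side), so the curve is F = 0. Differentiating each term of F:
  d/dx[x^2y] = x^2·y' + 2xy
  d/dx[-20] = 0

Collecting, the y'-free part is the partial derivative in x and the y' coefficient is the partial derivative in y:
  ∂F/∂x = 2xy
  ∂F/∂y = x^2

so d/dx[F(x, y(x))] = ∂F/∂x + (∂F/∂y)·y' = 0. Rearranging,
  dy/dx = -(∂F/∂x)/(∂F/∂y) = -(2xy)/(x^2) = -2y/x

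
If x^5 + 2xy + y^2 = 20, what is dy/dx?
Apply d/dx to both sides, remembering that y depends on x. Each occurrence of y therefore brings in a y' = dy/dx via the chain rule.

With F(x, y) equal to the left-hand side minus the right, differentiate F term by term:
  d/dx[x^5] = 5x^4
  d/dx[2xy] = 2x·y' + 2y
  d/dx[y^2] = 2y·y'
  d/dx[-20] = 0
Adding these up, d/dx[F] = 0 becomes
  (5x^4 + 2y) + (2x + 2y)·y' = 0,
so isolating y',
  dy/dx = -(5x^4 + 2y)/(2x + 2y) = (-5x^4/2 - y)/(x + y)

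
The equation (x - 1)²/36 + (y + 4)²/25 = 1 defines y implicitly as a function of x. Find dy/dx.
Take d/dx of both sides. Since y is implicitly a function of x, the chain rule attaches a y' = dy/dx factor whenever we differentiate through y.

Set F(x, y) = (left side) − (right side), so the curve is F = 0. Differentiating each term of F:
  d/dx[(x - 1)^2/36] = x/18 - 1/18
  d/dx[(y + 4)^2/25] = 2·y'(y + 4)/25
  d/dx[-1] = 0

Collecting, the y'-free part is the partial derivative in x and the y' coefficient is the partial derivative in y:
  ∂F/∂x = x/18 - 1/18
  ∂F/∂y = 2y/25 + 8/25

so d/dx[F(x, y(x))] = ∂F/∂x + (∂F/∂y)·y' = 0. Rearranging,
  dy/dx = -(∂F/∂x)/(∂F/∂y) = -(x/18 - 1/18)/(2y/25 + 8/25)
        = -((x - 1)/18)/(2(y + 4)/25) = 25(1 - x)/(36(y + 4))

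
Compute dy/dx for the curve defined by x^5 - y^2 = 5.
Apply d/dx to both sides, remembering that y depends on x. Each occurrence of y therefore brings in a y' = dy/dx via the chain rule.

With F(x, y) equal to the left-hand side minus the right, differentiate F term by term:
  d/dx[x^5] = 5x^4
  d/dx[-y^2] = -2y·y'
  d/dx[-5] = 0
Adding these up, d/dx[F] = 0 becomes
  (5x^4) + (-2y)·y' = 0,
so isolating y',
  dy/dx = -(5x^4)/(-2y) = 5x^4/(2y)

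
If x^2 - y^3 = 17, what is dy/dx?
Differentiate the relation implicitly: treat y = y(x) and apply the chain rule, so every y-derivative picks up a y' = dy/dx factor.

With everything moved to the left-hand side, differentiate term by term:
  d/dx[x^2] = 2x
  d/dx[-y^3] = -3y^2·y'
  d/dx[-17] = 0

Separating the contributions that come from x directly and those that come through y:
  without y':      2x
  multiplying y':  -3y^2

so (2x) + (-3y^2)·y' = 0, and therefore
  dy/dx = -(2x)/(-3y^2) = 2x/(3y^2)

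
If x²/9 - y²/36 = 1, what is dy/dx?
Differentiate the relation implicitly: treat y = y(x) and apply the chain rule, so every y-derivative picks up a y' = dy/dx factor.

With everything moved to the left-hand side, differentiate term by term:
  d/dx[x^2/9] = 2x/9
  d/dx[-y^2/36] = -y·y'/18
  d/dx[-1] = 0

Separating the contributions that come from x directly and those that come through y:
  without y':      2x/9
  multiplying y':  -y/18

so (2x/9) + (-y/18)·y' = 0, and therefore
  dy/dx = -(2x/9)/(-y/18) = 4x/y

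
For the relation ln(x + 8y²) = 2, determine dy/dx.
Apply d/dx to both sides, remembering that y depends on x. Each occurrence of y therefore brings in a y' = dy/dx via the chain rule.

With F(x, y) equal to the left-hand side minus the right, differentiate F term by term:
  d/dx[ln(x + 8y^2)] = (16y·y' + 1)/(x + 8y^2)
  d/dx[-2] = 0
Adding these up, d/dx[F] = 0 becomes
  (1/(x + 8y^2)) + (16y/(x + 8y^2))·y' = 0,
so isolating y',
  dy/dx = -(1/(x + 8y^2))/(16y/(x + 8y^2)) = -1/(16y)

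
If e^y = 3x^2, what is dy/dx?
Take d/dx of both sides. Since y is implicitly a function of x, the chain rule attaches a y' = dy/dx factor whenever we differentiate through y.

Set F(x, y) = (left side) − (right side), so the curve is F = 0. Differentiating each term of F:
  d/dx[-3x^2] = -6x
  d/dx[e^(y)] = y'·e^(y)

Collecting, the y'-free part is the partial derivative in x and the y' coefficient is the partial derivative in y:
  ∂F/∂x = -6x
  ∂F/∂y = e^(y)

so d/dx[F(x, y(x))] = ∂F/∂x + (∂F/∂y)·y' = 0. Rearranging,
  dy/dx = -(∂F/∂x)/(∂F/∂y) = -(-6x)/(e^(y)) = 6x·e^(-y)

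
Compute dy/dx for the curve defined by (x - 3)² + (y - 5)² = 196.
Differentiate both sides with respect to x, treating y as y(x). By the chain rule, any term containing y contributes a factor of y' = dy/dx when we differentiate it.

Move every term to one side and write the relation as F(x, y) = 0. Term by term,
  d/dx[(x - 3)^2] = 2x - 6
  d/dx[(y - 5)^2] = 2·y'(y - 5)
  d/dx[-196] = 0

The pieces without y' make up ∂F/∂x and the coefficient of y' is ∂F/∂y:
  ∂F/∂x = 2x - 6,
  ∂F/∂y = 2y - 10.

Since d/dx[F] = ∂F/∂x + (∂F/∂y)·y' = 0, solve for y':
  (∂F/∂y)·y' = -∂F/∂x
  dy/dx = -(∂F/∂x)/(∂F/∂y) = -(2x - 6)/(2y - 10) = (3 - x)/(y - 5)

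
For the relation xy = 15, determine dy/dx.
Take d/dx of both sides. Since y is implicitly a function of x, the chain rule attaches a y' = dy/dx factor whenever we differentiate through y.

Set F(x, y) = (left side) − (right side), so the curve is F = 0. Differentiating each term of F:
  d/dx[xy] = x·y' + y
  d/dx[-15] = 0

Collecting, the y'-free part is the partial derivative in x and the y' coefficient is the partial derivative in y:
  ∂F/∂x = y
  ∂F/∂y = x

so d/dx[F(x, y(x))] = ∂F/∂x + (∂F/∂y)·y' = 0. Rearranging,
  dy/dx = -(∂F/∂x)/(∂F/∂y) = -(y)/(x) = -y/x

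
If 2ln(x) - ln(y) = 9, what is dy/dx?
Take d/dx of both sides. Since y is implicitly a function of x, the chain rule attaches a y' = dy/dx factor whenever we differentiate through y.

Set F(x, y) = (left side) − (right side), so the curve is F = 0. Differentiating each term of F:
  d/dx[2ln(x)] = 2/x
  d/dx[-ln(y)] = -y'/y
  d/dx[-9] = 0

Collecting, the y'-free part is the partial derivative in x and the y' coefficient is the partial derivative in y:
  ∂F/∂x = 2/x
  ∂F/∂y = -1/y

so d/dx[F(x, y(x))] = ∂F/∂x + (∂F/∂y)·y' = 0. Rearranging,
  dy/dx = -(∂F/∂x)/(∂F/∂y) = -(2/x)/(-1/y) = 2y/x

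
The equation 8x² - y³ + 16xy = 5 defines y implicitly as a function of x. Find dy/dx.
Differentiate the relation implicitly: treat y = y(x) and apply the chain rule, so every y-derivative picks up a y' = dy/dx factor.

With everything moved to the left-hand side, differentiate term by term:
  d/dx[8x^2] = 16x
  d/dx[16xy] = 16x·y' + 16y
  d/dx[-y^3] = -3y^2·y'
  d/dx[-5] = 0

Separating the contributions that come from x directly and those that come through y:
  without y':      16x + 16y
  multiplying y':  16x - 3y^2

so (16x + 16y) + (16x - 3y^2)·y' = 0, and therefore
  dy/dx = -(16x + 16y)/(16x - 3y^2) = 16(-x - y)/(16x - 3y^2)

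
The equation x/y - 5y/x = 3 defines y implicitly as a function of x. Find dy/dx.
Apply d/dx to both sides, remembering that y depends on x. Each occurrence of y therefore brings in a y' = dy/dx via the chain rule.

With F(x, y) equal to the left-hand side minus the right, differentiate F term by term:
  d/dx[x/y] = -x·y'/y^2 + 1/y
  d/dx[-5y/x] = -5·y'/x + 5y/x^2
  d/dx[-3] = 0
Adding these up, d/dx[F] = 0 becomes
  (1/y + 5y/x^2) + (-x/y^2 - 5/x)·y' = 0,
so isolating y',
  dy/dx = -(1/y + 5y/x^2)/(-x/y^2 - 5/x)
        = -((x^2 + 5y^2)/(x^2y))/(-(x^2 + 5y^2)/(xy^2)) = y/x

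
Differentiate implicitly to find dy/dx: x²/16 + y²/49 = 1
Differentiate the relation implicitly: treat y = y(x) and apply the chain rule, so every y-derivative picks up a y' = dy/dx factor.

With everything moved to the left-hand side, differentiate term by term:
  d/dx[x^2/16] = x/8
  d/dx[y^2/49] = 2y·y'/49
  d/dx[-1] = 0

Separating the contributions that come from x directly and those that come through y:
  without y':      x/8
  multiplying y':  2y/49

so (x/8) + (2y/49)·y' = 0, and therefore
  dy/dx = -(x/8)/(2y/49) = -49x/(16y)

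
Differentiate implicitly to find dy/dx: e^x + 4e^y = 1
Apply d/dx to both sides, remembering that y depends on x. Each occurrence of y therefore brings in a y' = dy/dx via the chain rule.

With F(x, y) equal to the left-hand side minus the right, differentiate F term by term:
  d/dx[e^(x)] = e^(x)
  d/dx[4e^(y)] = 4·y'·e^(y)
  d/dx[-1] = 0
Adding these up, d/dx[F] = 0 becomes
  (e^(x)) + (4e^(y))·y' = 0,
so isolating y',
  dy/dx = -(e^(x))/(4e^(y)) = -e^(x - y)/4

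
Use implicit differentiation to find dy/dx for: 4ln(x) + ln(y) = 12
Take d/dx of both sides. Since y is implicitly a function of x, the chain rule attaches a y' = dy/dx factor whenever we differentiate through y.

Set F(x, y) = (left side) − (right side), so the curve is F = 0. Differentiating each term of F:
  d/dx[4ln(x)] = 4/x
  d/dx[ln(y)] = y'/y
  d/dx[-12] = 0

Collecting, the y'-free part is the partial derivative in x and the y' coefficient is the partial derivative in y:
  ∂F/∂x = 4/x
  ∂F/∂y = 1/y

so d/dx[F(x, y(x))] = ∂F/∂x + (∂F/∂y)·y' = 0. Rearranging,
  dy/dx = -(∂F/∂x)/(∂F/∂y) = -(4/x)/(1/y) = -4y/x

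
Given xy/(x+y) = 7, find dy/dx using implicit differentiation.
Take d/dx of both sides. Since y is implicitly a function of x, the chain rule attaches a y' = dy/dx factor whenever we differentiate through y.

Set F(x, y) = (left side) − (right side), so the curve is F = 0. Differentiating each term of F:
  d/dx[xy/(x + y)] = xy(-y' - 1)/(x + y)^2 + x·y'/(x + y) + y/(x + y)
  d/dx[-7] = 0

Collecting, the y'-free part is the partial derivative in x and the y' coefficient is the partial derivative in y:
  ∂F/∂x = -xy/(x + y)^2 + y/(x + y)
  ∂F/∂y = -xy/(x + y)^2 + x/(x + y)

so d/dx[F(x, y(x))] = ∂F/∂x + (∂F/∂y)·y' = 0. Rearranging,
  dy/dx = -(∂F/∂x)/(∂F/∂y) = -(-xy/(x + y)^2 + y/(x + y))/(-xy/(x + y)^2 + x/(x + y))
        = -(y^2/(x + y)^2)/(x^2/(x + y)^2) = -y^2/x^2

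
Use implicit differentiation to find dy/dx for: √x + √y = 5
Differentiate both sides with respect to x, treating y as y(x). By the chain rule, any term containing y contributes a factor of y' = dy/dx when we differentiate it.

Move every term to one side and write the relation as F(x, y) = 0. Term by term,
  d/dx[√(x)] = 1/(2√(x))
  d/dx[√(y)] = y'/(2√(y))
  d/dx[-5] = 0

The pieces without y' make up ∂F/∂x and the coefficient of y' is ∂F/∂y:
  ∂F/∂x = 1/(2√(x)),
  ∂F/∂y = 1/(2√(y)).

Since d/dx[F] = ∂F/∂x + (∂F/∂y)·y' = 0, solve for y':
  (∂F/∂y)·y' = -∂F/∂x
  dy/dx = -(∂F/∂x)/(∂F/∂y) = -(1/(2√(x)))/(1/(2√(y))) = -√(y)/√(x)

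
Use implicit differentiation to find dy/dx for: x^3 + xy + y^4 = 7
Differentiate both sides with respect to x, treating y as y(x). By the chain rule, any term containing y contributes a factor of y' = dy/dx when we differentiate it.

Move every term to one side and write the relation as F(x, y) = 0. Term by term,
  d/dx[x^3] = 3x^2
  d/dx[xy] = x·y' + y
  d/dx[y^4] = 4y^3·y'
  d/dx[-7] = 0

The pieces without y' make up ∂F/∂x and the coefficient of y' is ∂F/∂y:
  ∂F/∂x = 3x^2 + y,
  ∂F/∂y = x + 4y^3.

Since d/dx[F] = ∂F/∂x + (∂F/∂y)·y' = 0, solve for y':
  (∂F/∂y)·y' = -∂F/∂x
  dy/dx = -(∂F/∂x)/(∂F/∂y) = -(3x^2 + y)/(x + 4y^3) = (-3x^2 - y)/(x + 4y^3)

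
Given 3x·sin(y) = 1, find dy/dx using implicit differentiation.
Differentiate both sides with respect to x, treating y as y(x). By the chain rule, any term containing y contributes a factor of y' = dy/dx when we differentiate it.

Move every term to one side and write the relation as F(x, y) = 0. Term by term,
  d/dx[3x·sin(y)] = 3x·y'·cos(y) + 3sin(y)
  d/dx[-1] = 0

The pieces without y' make up ∂F/∂x and the coefficient of y' is ∂F/∂y:
  ∂F/∂x = 3sin(y),
  ∂F/∂y = 3x·cos(y).

Since d/dx[F] = ∂F/∂x + (∂F/∂y)·y' = 0, solve for y':
  (∂F/∂y)·y' = -∂F/∂x
  dy/dx = -(∂F/∂x)/(∂F/∂y) = -(3sin(y))/(3x·cos(y)) = -tan(y)/x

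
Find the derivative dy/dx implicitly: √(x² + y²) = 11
Differentiate the relation implicitly: treat y = y(x) and apply the chain rule, so every y-derivative picks up a y' = dy/dx factor.

With everything moved to the left-hand side, differentiate term by term:
  d/dx[√(x^2 + y^2)] = (x + y·y')/√(x^2 + y^2)
  d/dx[-11] = 0

Separating the contributions that come from x directly and those that come through y:
  without y':      x/√(x^2 + y^2)
  multiplying y':  y/√(x^2 + y^2)

so (x/√(x^2 + y^2)) + (y/√(x^2 + y^2))·y' = 0, and therefore
  dy/dx = -(x/√(x^2 + y^2))/(y/√(x^2 + y^2)) = -x/y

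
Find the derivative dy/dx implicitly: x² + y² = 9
Apply d/dx to both sides, remembering that y depends on x. Each occurrence of y therefore brings in a y' = dy/dx via the chain rule.

With F(x, y) equal to the left-hand side minus the right, differentiate F term by term:
  d/dx[x^2] = 2x
  d/dx[y^2] = 2y·y'
  d/dx[-9] = 0
Adding these up, d/dx[F] = 0 becomes
  (2x) + (2y)·y' = 0,
so isolating y',
  dy/dx = -(2x)/(2y) = -x/y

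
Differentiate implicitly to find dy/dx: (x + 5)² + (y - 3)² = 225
Differentiate both sides with respect to x, treating y as y(x). By the chain rule, any term containing y contributes a factor of y' = dy/dx when we differentiate it.

Move every term to one side and write the relation as F(x, y) = 0. Term by term,
  d/dx[(x + 5)^2] = 2x + 10
  d/dx[(y - 3)^2] = 2·y'(y - 3)
  d/dx[-225] = 0

The pieces without y' make up ∂F/∂x and the coefficient of y' is ∂F/∂y:
  ∂F/∂x = 2x + 10,
  ∂F/∂y = 2y - 6.

Since d/dx[F] = ∂F/∂x + (∂F/∂y)·y' = 0, solve for y':
  (∂F/∂y)·y' = -∂F/∂x
  dy/dx = -(∂F/∂x)/(∂F/∂y) = -(2x + 10)/(2y - 6) = (-x - 5)/(y - 3)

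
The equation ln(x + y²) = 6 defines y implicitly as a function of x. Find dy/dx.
Apply d/dx to both sides, remembering that y depends on x. Each occurrence of y therefore brings in a y' = dy/dx via the chain rule.

With F(x, y) equal to the left-hand side minus the right, differentiate F term by term:
  d/dx[ln(x + y^2)] = (2y·y' + 1)/(x + y^2)
  d/dx[-6] = 0
Adding these up, d/dx[F] = 0 becomes
  (1/(x + y^2)) + (2y/(x + y^2))·y' = 0,
so isolating y',
  dy/dx = -(1/(x + y^2))/(2y/(x + y^2)) = -1/(2y)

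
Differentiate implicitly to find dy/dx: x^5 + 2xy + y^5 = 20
Take d/dx of both sides. Since y is implicitly a function of x, the chain rule attaches a y' = dy/dx factor whenever we differentiate through y.

Set F(x, y) = (left side) − (right side), so the curve is F = 0. Differentiating each term of F:
  d/dx[x^5] = 5x^4
  d/dx[2xy] = 2x·y' + 2y
  d/dx[y^5] = 5y^4·y'
  d/dx[-20] = 0

Collecting, the y'-free part is the partial derivative in x and the y' coefficient is the partial derivative in y:
  ∂F/∂x = 5x^4 + 2y
  ∂F/∂y = 2x + 5y^4

so d/dx[F(x, y(x))] = ∂F/∂x + (∂F/∂y)·y' = 0. Rearranging,
  dy/dx = -(∂F/∂x)/(∂F/∂y) = -(5x^4 + 2y)/(2x + 5y^4) = (-5x^4 - 2y)/(2x + 5y^4)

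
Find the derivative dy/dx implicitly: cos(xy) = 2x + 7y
Differentiate the relation implicitly: treat y = y(x) and apply the chain rule, so every y-derivative picks up a y' = dy/dx factor.

With everything moved to the left-hand side, differentiate term by term:
  d/dx[-2x] = -2
  d/dx[-7y] = -7·y'
  d/dx[cos(xy)] = -(x·y' + y)·sin(xy)

Separating the contributions that come from x directly and those that come through y:
  without y':      -y·sin(xy) - 2
  multiplying y':  -x·sin(xy) - 7

so (-y·sin(xy) - 2) + (-x·sin(xy) - 7)·y' = 0, and therefore
  dy/dx = -(-y·sin(xy) - 2)/(-x·sin(xy) - 7) = -(y·sin(xy) + 2)/(x·sin(xy) + 7)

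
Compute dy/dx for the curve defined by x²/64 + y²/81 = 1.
Take d/dx of both sides. Since y is implicitly a function of x, the chain rule attaches a y' = dy/dx factor whenever we differentiate through y.

Set F(x, y) = (left side) − (right side), so the curve is F = 0. Differentiating each term of F:
  d/dx[x^2/64] = x/32
  d/dx[y^2/81] = 2y·y'/81
  d/dx[-1] = 0

Collecting, the y'-free part is the partial derivative in x and the y' coefficient is the partial derivative in y:
  ∂F/∂x = x/32
  ∂F/∂y = 2y/81

so d/dx[F(x, y(x))] = ∂F/∂x + (∂F/∂y)·y' = 0. Rearranging,
  dy/dx = -(∂F/∂x)/(∂F/∂y) = -(x/32)/(2y/81) = -81x/(64y)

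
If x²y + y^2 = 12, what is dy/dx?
Differentiate both sides with respect to x, treating y as y(x). By the chain rule, any term containing y contributes a factor of y' = dy/dx when we differentiate it.

Move every term to one side and write the relation as F(x, y) = 0. Term by term,
  d/dx[x^2y] = x^2·y' + 2xy
  d/dx[y^2] = 2y·y'
  d/dx[-12] = 0

The pieces without y' make up ∂F/∂x and the coefficient of y' is ∂F/∂y:
  ∂F/∂x = 2xy,
  ∂F/∂y = x^2 + 2y.

Since d/dx[F] = ∂F/∂x + (∂F/∂y)·y' = 0, solve for y':
  (∂F/∂y)·y' = -∂F/∂x
  dy/dx = -(∂F/∂x)/(∂F/∂y) = -(2xy)/(x^2 + 2y) = -2xy/(x^2 + 2y)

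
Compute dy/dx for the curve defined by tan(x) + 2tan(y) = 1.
Differentiate the relation implicitly: treat y = y(x) and apply the chain rule, so every y-derivative picks up a y' = dy/dx factor.

With everything moved to the left-hand side, differentiate term by term:
  d/dx[tan(x)] = tan(x)^2 + 1
  d/dx[2tan(y)] = 2·y'(tan(y)^2 + 1)
  d/dx[-1] = 0

Separating the contributions that come from x directly and those that come through y:
  without y':      tan(x)^2 + 1
  multiplying y':  2tan(y)^2 + 2

so (tan(x)^2 + 1) + (2tan(y)^2 + 2)·y' = 0, and therefore
  dy/dx = -(tan(x)^2 + 1)/(2tan(y)^2 + 2) = -cos(y)^2/(2cos(x)^2)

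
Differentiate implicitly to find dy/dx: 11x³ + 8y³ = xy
Differentiate the relation implicitly: treat y = y(x) and apply the chain rule, so every y-derivative picks up a y' = dy/dx factor.

With everything moved to the left-hand side, differentiate term by term:
  d/dx[11x^3] = 33x^2
  d/dx[-xy] = -x·y' - y
  d/dx[8y^3] = 24y^2·y'

Separating the contributions that come from x directly and those that come through y:
  without y':      33x^2 - y
  multiplying y':  -x + 24y^2

so (33x^2 - y) + (-x + 24y^2)·y' = 0, and therefore
  dy/dx = -(33x^2 - y)/(-x + 24y^2) = (33x^2 - y)/(x - 24y^2)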